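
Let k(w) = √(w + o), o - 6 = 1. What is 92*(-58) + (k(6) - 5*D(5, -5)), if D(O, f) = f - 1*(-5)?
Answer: -5336 + √13 ≈ -5332.4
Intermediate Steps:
o = 7 (o = 6 + 1 = 7)
k(w) = √(7 + w) (k(w) = √(w + 7) = √(7 + w))
D(O, f) = 5 + f (D(O, f) = f + 5 = 5 + f)
92*(-58) + (k(6) - 5*D(5, -5)) = 92*(-58) + (√(7 + 6) - 5*(5 - 5)) = -5336 + (√13 - 5*0) = -5336 + (√13 + 0) = -5336 + √13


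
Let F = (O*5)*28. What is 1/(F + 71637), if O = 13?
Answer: 1/73457 ≈ 1.3613e-5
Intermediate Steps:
F = 1820 (F = (13*5)*28 = 65*28 = 1820)
1/(F + 71637) = 1/(1820 + 71637) = 1/73457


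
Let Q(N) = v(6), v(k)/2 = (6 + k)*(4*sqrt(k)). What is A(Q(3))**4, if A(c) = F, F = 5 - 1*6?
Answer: 1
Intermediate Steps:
v(k) = 8*sqrt(k)*(6 + k) (v(k) = 2*((6 + k)*(4*sqrt(k))) = 2*(4*sqrt(k)*(6 + k)) = 8*sqrt(k)*(6 + k))
F = -1 (F = 5 - 6 = -1)
Q(N) = 96*sqrt(6) (Q(N) = 8*sqrt(6)*(6 + 6) = 8*sqrt(6)*12 = 96*sqrt(6))
A(c) = -1
A(Q(3))**4 = (-1)**4 = 1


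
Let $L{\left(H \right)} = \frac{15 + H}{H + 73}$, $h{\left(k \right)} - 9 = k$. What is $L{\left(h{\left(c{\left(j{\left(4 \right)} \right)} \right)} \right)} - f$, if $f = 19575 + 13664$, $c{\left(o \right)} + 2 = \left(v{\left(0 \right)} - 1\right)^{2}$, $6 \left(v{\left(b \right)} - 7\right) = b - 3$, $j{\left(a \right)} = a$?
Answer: $- \frac{14658190}{441} \approx -33239.0$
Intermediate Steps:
$v{\left(b \right)} = \frac{13}{2} + \frac{b}{6}$ ($v{\left(b \right)} = 7 + \frac{b - 3}{6} = 7 + \frac{-3 + b}{6} = 7 + \left(- \frac{1}{2} + \frac{b}{6}\right) = \frac{13}{2} + \frac{b}{6}$)
$c{\left(o \right)} = \frac{113}{4}$ ($c{\left(o \right)} = -2 + \left(\left(\frac{13}{2} + \frac{1}{6} \cdot 0\right) - 1\right)^{2} = -2 + \left(\left(\frac{13}{2} + 0\right) - 1\right)^{2} = -2 + \left(\frac{13}{2} - 1\right)^{2} = -2 + \left(\frac{11}{2}\right)^{2} = -2 + \frac{121}{4} = \frac{113}{4}$)
$h{\left(k \right)} = 9 + k$
$L{\left(H \right)} = \frac{15 + H}{73 + H}$
$f = 33239$
$L{\left(h{\left(c{\left(j{\left(4 \right)} \right)} \right)} \right)} - f = \frac{15 + \left(9 + \frac{113}{4}\right)}{73 + \left(9 + \frac{113}{4}\right)} - 33239 = \frac{15 + \frac{149}{4}}{73 + \frac{149}{4}} - 33239 = \frac{1}{\frac{441}{4}} \cdot \frac{209}{4} - 33239 = \frac{4}{441} \cdot \frac{209}{4} - 33239 = \frac{209}{441} - 33239 = - \frac{14658190}{441}$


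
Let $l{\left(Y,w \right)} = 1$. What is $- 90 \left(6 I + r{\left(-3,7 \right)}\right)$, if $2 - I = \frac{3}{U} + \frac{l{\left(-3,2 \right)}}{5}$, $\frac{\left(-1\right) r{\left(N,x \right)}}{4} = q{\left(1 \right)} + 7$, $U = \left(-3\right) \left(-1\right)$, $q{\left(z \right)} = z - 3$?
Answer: $1368$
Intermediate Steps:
$q{\left(z \right)} = -3 + z$ ($q{\left(z \right)} = z - 3 = -3 + z$)
$U = 3$
$r{\left(N,x \right)} = -20$ ($r{\left(N,x \right)} = - 4 \left(\left(-3 + 1\right) + 7\right) = - 4 \left(-2 + 7\right) = \left(-4\right) 5 = -20$)
$I = \frac{4}{5}$ ($I = 2 - \left(\frac{3}{3} + 1 \cdot \frac{1}{5}\right) = 2 - \left(3 \cdot \frac{1}{3} + 1 \cdot \frac{1}{5}\right) = 2 - \left(1 + \frac{1}{5}\right) = 2 - \frac{6}{5} = \frac{4}{5} \approx 0.8$)
$- 90 \left(6 I + r{\left(-3,7 \right)}\right) = - 90 \left(6 \cdot \frac{4}{5} - 20\right) = - 90 \left(\frac{24}{5} - 20\right) = \left(-90\right) \left(- \frac{76}{5}\right) = 1368$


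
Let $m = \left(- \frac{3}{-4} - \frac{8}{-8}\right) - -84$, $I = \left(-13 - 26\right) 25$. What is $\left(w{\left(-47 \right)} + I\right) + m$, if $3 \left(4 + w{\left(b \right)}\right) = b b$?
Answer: $- \frac{1883}{12} \approx -156.92$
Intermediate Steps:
$w{\left(b \right)} = -4 + \frac{b^{2}}{3}$ ($w{\left(b \right)} = -4 + \frac{b b}{3} = -4 + \frac{b^{2}}{3}$)
$I = -975$ ($I = \left(-39\right) 25 = -975$)
$m = \frac{343}{4}$ ($m = \left(\left(-3\right) \left(- \frac{1}{4}\right) - -1\right) + 84 = \left(\frac{3}{4} + 1\right) + 84 = \frac{7}{4} + 84 = \frac{343}{4} \approx 85.75$)
$\left(w{\left(-47 \right)} + I\right) + m = \left(\left(-4 + \frac{\left(-47\right)^{2}}{3}\right) - 975\right) + \frac{343}{4} = \left(\left(-4 + \frac{1}{3} \cdot 2209\right) - 975\right) + \frac{343}{4} = \left(\left(-4 + \frac{2209}{3}\right) - 975\right) + \frac{343}{4} = \left(\frac{2197}{3} - 975\right) + \frac{343}{4} = - \frac{728}{3} + \frac{343}{4} = - \frac{1883}{12}$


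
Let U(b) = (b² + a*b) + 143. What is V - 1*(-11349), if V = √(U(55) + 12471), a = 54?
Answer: 11349 + √18609 ≈ 11485.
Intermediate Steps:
U(b) = 143 + b² + 54*b (U(b) = (b² + 54*b) + 143 = 143 + b² + 54*b)
V = √18609 (V = √((143 + 55² + 54*55) + 12471) = √((143 + 3025 + 2970) + 12471) = √(6138 + 12471) = √18609 ≈ 136.41)
V - 1*(-11349) = √18609 - 1*(-11349) = √18609 + 11349 = 11349 + √18609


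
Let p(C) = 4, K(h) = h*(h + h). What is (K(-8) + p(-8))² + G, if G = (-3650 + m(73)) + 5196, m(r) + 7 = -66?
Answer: 18897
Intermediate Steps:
m(r) = -73 (m(r) = -7 - 66 = -73)
K(h) = 2*h² (K(h) = h*(2*h) = 2*h²)
G = 1473 (G = (-3650 - 73) + 5196 = -3723 + 5196 = 1473)
(K(-8) + p(-8))² + G = (2*(-8)² + 4)² + 1473 = (2*64 + 4)² + 1473 = (128 + 4)² + 1473 = 132² + 1473 = 17424 + 1473 = 18897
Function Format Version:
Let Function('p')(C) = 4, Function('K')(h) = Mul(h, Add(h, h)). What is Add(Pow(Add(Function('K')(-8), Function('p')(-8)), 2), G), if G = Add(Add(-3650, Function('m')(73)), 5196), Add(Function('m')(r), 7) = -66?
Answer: 18897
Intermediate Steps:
Function('m')(r) = -73 (Function('m')(r) = Add(-7, -66) = -73)
Function('K')(h) = Mul(2, Pow(h, 2)) (Function('K')(h) = Mul(h, Mul(2, h)) = Mul(2, Pow(h, 2)))
G = 1473 (G = Add(Add(-3650, -73), 5196) = Add(-3723, 5196) = 1473)
Add(Pow(Add(Function('K')(-8), Function('p')(-8)), 2), G) = Add(Pow(Add(Mul(2, Pow(-8, 2)), 4), 2), 1473) = Add(Pow(Add(Mul(2, 64), 4), 2), 1473) = Add(Pow(Add(128, 4), 2), 1473) = Add(Pow(132, 2), 1473) = Add(17424, 1473) = 18897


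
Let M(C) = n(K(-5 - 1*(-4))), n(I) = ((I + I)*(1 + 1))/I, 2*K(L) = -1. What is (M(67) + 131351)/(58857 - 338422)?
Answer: -26271/55913 ≈ -0.46985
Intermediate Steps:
K(L) = -½ (K(L) = (½)*(-1) = -½)
n(I) = 4 (n(I) = ((2*I)*2)/I = (4*I)/I = 4)
M(C) = 4
(M(67) + 131351)/(58857 - 338422) = (4 + 131351)/(58857 - 338422) = 131355/(-279565) = 131355*(-1/279565) = -26271/55913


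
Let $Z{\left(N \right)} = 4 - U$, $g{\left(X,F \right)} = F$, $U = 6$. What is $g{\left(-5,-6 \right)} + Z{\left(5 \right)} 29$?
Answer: $-64$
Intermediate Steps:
$Z{\left(N \right)} = -2$ ($Z{\left(N \right)} = 4 - 6 = -2$)
$g{\left(-5,-6 \right)} + Z{\left(5 \right)} 29 = -6 - 58 = -64$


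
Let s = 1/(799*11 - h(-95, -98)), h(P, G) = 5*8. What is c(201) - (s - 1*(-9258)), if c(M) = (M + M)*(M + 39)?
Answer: 763105277/8749 ≈ 87222.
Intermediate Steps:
h(P, G) = 40
s = 1/8749 (s = 1/(799*11 - 1*40) = 1/(8789 - 40) = 1/8749 ≈ 0.00011430)
c(M) = 2*M*(39 + M) (c(M) = (2*M)*(39 + M) = 2*M*(39 + M))
c(201) - (s - 1*(-9258)) = 2*201*(39 + 201) - (1/8749 - 1*(-9258)) = 2*201*240 - (1/8749 + 9258) = 96480 - 1*80998243/8749 = 96480 - 80998243/8749 = 763105277/8749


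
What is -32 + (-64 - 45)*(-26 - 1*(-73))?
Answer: -5155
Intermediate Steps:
-32 + (-64 - 45)*(-26 - 1*(-73)) = -32 - 109*(-26 + 73) = -32 - 109*47 = -32 - 5123 = -5155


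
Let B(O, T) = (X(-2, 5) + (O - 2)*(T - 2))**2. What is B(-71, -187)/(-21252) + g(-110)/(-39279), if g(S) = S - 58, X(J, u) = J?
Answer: -2491623223213/278252436 ≈ -8954.5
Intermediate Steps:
B(O, T) = (-2 + (-2 + O)*(-2 + T))**2 (B(O, T) = (-2 + (O - 2)*(T - 2))**2 = (-2 + (-2 + O)*(-2 + T))**2)
g(S) = -58 + S
B(-71, -187)/(-21252) + g(-110)/(-39279) = (2 - 2*(-71) - 2*(-187) - 71*(-187))**2/(-21252) + (-58 - 110)/(-39279) = (2 + 142 + 374 + 13277)**2*(-1/21252) - 168*(-1/39279) = 13795**2*(-1/21252) + 56/13093 = 190302025*(-1/21252) + 56/13093 = -190302025/21252 + 56/13093 = -2491623223213/278252436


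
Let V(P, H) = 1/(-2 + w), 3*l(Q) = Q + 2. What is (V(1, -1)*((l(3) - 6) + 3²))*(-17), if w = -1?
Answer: 238/9 ≈ 26.444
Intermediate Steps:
l(Q) = ⅔ + Q/3 (l(Q) = (Q + 2)/3 = (2 + Q)/3 = ⅔ + Q/3)
V(P, H) = -⅓ (V(P, H) = 1/(-2 - 1) = 1/(-3) = -⅓)
(V(1, -1)*((l(3) - 6) + 3²))*(-17) = -(((⅔ + (⅓)*3) - 6) + 3²)/3*(-17) = -(((⅔ + 1) - 6) + 9)/3*(-17) = -((5/3 - 6) + 9)/3*(-17) = -(-13/3 + 9)/3*(-17) = -⅓*14/3*(-17) = -14/9*(-17) = 238/9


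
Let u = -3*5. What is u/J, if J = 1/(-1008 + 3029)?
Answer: -30315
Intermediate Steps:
u = -15
J = 1/2021 ≈ 0.00049480
u/J = -15/1/2021 = -15*2021 = -30315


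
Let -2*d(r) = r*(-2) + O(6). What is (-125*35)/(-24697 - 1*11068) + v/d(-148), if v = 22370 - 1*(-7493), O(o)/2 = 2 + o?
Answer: -213473539/1115868 ≈ -191.31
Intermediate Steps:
O(o) = 4 + 2*o (O(o) = 2*(2 + o) = 4 + 2*o)
v = 29863 (v = 22370 + 7493 = 29863)
d(r) = -8 + r (d(r) = -(r*(-2) + (4 + 2*6))/2 = -(-2*r + (4 + 12))/2 = -(-2*r + 16)/2 = -(16 - 2*r)/2 = -8 + r)
(-125*35)/(-24697 - 1*11068) + v/d(-148) = (-125*35)/(-24697 - 1*11068) + 29863/(-8 - 148) = -4375/(-24697 - 11068) + 29863/(-156) = -4375/(-35765) + 29863*(-1/156) = -4375*(-1/35765) - 29863/156 = 875/7153 - 29863/156 = -213473539/1115868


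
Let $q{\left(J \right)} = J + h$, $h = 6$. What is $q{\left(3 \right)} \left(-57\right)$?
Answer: $-513$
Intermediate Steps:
$q{\left(J \right)} = 6 + J$ ($q{\left(J \right)} = J + 6 = 6 + J$)
$q{\left(3 \right)} \left(-57\right) = \left(6 + 3\right) \left(-57\right) = 9 \left(-57\right) = -513$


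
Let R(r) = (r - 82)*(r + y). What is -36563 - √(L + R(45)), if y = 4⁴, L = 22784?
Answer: -36563 - √11647 ≈ -36671.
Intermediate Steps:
y = 256
R(r) = (-82 + r)*(256 + r) (R(r) = (r - 82)*(r + 256) = (-82 + r)*(256 + r))
-36563 - √(L + R(45)) = -36563 - √(22784 + (-20992 + 45² + 174*45)) = -36563 - √(22784 + (-20992 + 2025 + 7830)) = -36563 - √(22784 - 11137) = -36563 - √11647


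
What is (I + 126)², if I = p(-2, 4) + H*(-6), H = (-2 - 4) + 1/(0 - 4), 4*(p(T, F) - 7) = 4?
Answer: 117649/4 ≈ 29412.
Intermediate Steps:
p(T, F) = 8 (p(T, F) = 7 + (¼)*4 = 7 + 1 = 8)
H = -25/4 (H = -6 + 1/(-4) = -6 - ¼ = -25/4 ≈ -6.2500)
I = 91/2 (I = 8 - 25/4*(-6) = 8 + 75/2 = 91/2 ≈ 45.500)
(I + 126)² = (91/2 + 126)² = (343/2)² = 117649/4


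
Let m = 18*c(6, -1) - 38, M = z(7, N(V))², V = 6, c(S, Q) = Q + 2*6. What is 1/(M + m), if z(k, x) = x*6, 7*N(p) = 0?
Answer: 1/160 ≈ 0.0062500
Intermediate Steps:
c(S, Q) = 12 + Q (c(S, Q) = Q + 12 = 12 + Q)
N(p) = 0 (N(p) = (⅐)*0 = 0)
z(k, x) = 6*x
M = 0 (M = (6*0)² = 0² = 0)
m = 160 (m = 18*(12 - 1) - 38 = 18*11 - 38 = 198 - 38 = 160)
1/(M + m) = 1/(0 + 160) = 1/160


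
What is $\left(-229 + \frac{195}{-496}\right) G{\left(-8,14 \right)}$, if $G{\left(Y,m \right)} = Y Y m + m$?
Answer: $- \frac{51769445}{248} \approx -2.0875 \cdot 10^{5}$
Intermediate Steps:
$G{\left(Y,m \right)} = m + m Y^{2}$ ($G{\left(Y,m \right)} = Y^{2} m + m = m Y^{2} + m = m + m Y^{2}$)
$\left(-229 + \frac{195}{-496}\right) G{\left(-8,14 \right)} = \left(-229 + \frac{195}{-496}\right) 14 \left(1 + \left(-8\right)^{2}\right) = \left(-229 + 195 \left(- \frac{1}{496}\right)\right) 14 \left(1 + 64\right) = \left(-229 - \frac{195}{496}\right) 14 \cdot 65 = \left(- \frac{113779}{496}\right) 910 = - \frac{51769445}{248}$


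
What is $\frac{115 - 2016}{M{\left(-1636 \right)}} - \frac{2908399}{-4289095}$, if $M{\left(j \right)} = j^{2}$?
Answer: $\frac{7776164720309}{11479745611120} \approx 0.67738$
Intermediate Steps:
$\frac{115 - 2016}{M{\left(-1636 \right)}} - \frac{2908399}{-4289095} = \frac{115 - 2016}{\left(-1636\right)^{2}} - \frac{2908399}{-4289095} = \frac{115 - 2016}{2676496} - - \frac{2908399}{4289095} = \left(-1901\right) \frac{1}{2676496} + \frac{2908399}{4289095} = - \frac{1901}{2676496} + \frac{2908399}{4289095} = \frac{7776164720309}{11479745611120}$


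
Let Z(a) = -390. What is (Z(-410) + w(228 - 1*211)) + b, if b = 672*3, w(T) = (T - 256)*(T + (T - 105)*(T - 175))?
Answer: -3325493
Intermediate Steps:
w(T) = (-256 + T)*(T + (-175 + T)*(-105 + T)) (w(T) = (-256 + T)*(T + (-105 + T)*(-175 + T)) = (-256 + T)*(T + (-175 + T)*(-105 + T)))
b = 2016
(Z(-410) + w(228 - 1*211)) + b = (-390 + (-4704000 + (228 - 1*211)³ - 535*(228 - 1*211)² + 89799*(228 - 1*211))) + 2016 = (-390 + (-4704000 + (228 - 211)³ - 535*(228 - 211)² + 89799*(228 - 211))) + 2016 = (-390 + (-4704000 + 17³ - 535*17² + 89799*17)) + 2016 = (-390 + (-4704000 + 4913 - 535*289 + 1526583)) + 2016 = (-390 + (-4704000 + 4913 - 154615 + 1526583)) + 2016 = (-390 - 3327119) + 2016 = -3327509 + 2016 = -3325493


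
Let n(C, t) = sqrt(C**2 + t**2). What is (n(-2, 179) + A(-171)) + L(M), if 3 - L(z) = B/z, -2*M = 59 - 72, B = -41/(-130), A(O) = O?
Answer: -142001/845 + sqrt(32045) ≈ 10.963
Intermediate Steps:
B = 41/130 (B = -41*(-1/130) = 41/130 ≈ 0.31538)
M = 13/2 (M = -(59 - 72)/2 = -1/2*(-13) = 13/2 ≈ 6.5000)
L(z) = 3 - 41/(130*z)
(n(-2, 179) + A(-171)) + L(M) = (sqrt((-2)**2 + 179**2) - 171) + (3 - 41/(130*13/2)) = (sqrt(4 + 32041) - 171) + (3 - 41/130*2/13) = (sqrt(32045) - 171) + (3 - 41/845) = (-171 + sqrt(32045)) + 2494/845 = -142001/845 + sqrt(32045)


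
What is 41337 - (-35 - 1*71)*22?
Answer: 43669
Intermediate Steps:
41337 - (-35 - 1*71)*22 = 41337 - (-35 - 71)*22 = 41337 - (-106)*22 = 41337 - 1*(-2332) = 41337 + 2332 = 43669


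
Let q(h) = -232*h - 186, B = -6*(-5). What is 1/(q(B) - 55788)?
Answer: -1/62934 ≈ -1.5890e-5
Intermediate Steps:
B = 30
q(h) = -186 - 232*h
1/(q(B) - 55788) = 1/((-186 - 232*30) - 55788) = 1/((-186 - 6960) - 55788) = 1/(-7146 - 55788) = 1/(-62934) = -1/62934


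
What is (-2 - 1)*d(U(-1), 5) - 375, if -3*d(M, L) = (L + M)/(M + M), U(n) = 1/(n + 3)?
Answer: -739/2 ≈ -369.50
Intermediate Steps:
U(n) = 1/(3 + n)
d(M, L) = -(L + M)/(6*M) (d(M, L) = -(L + M)/(3*(M + M)) = -(L + M)/(3*(2*M)) = -(L + M)*1/(2*M)/3 = -(L + M)/(6*M))
(-2 - 1)*d(U(-1), 5) - 375 = (-2 - 1)*((-1*5 - 1/(3 - 1))/(6*(1/(3 - 1)))) - 375 = -(-5 - 1/2)/(2*(1/2)) - 375 = -(-5 - 1*1/2)/(2*1/2) - 375 = -2*(-5 - 1/2)/2 - 375 = -2*(-11)/(2*2) - 375 = -3*(-11/6) - 375 = 11/2 - 375 = -739/2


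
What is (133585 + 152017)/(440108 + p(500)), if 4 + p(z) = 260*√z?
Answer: 7855911413/12103608176 - 46410325*√5/12103608176 ≈ 0.64048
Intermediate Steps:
p(z) = -4 + 260*√z
(133585 + 152017)/(440108 + p(500)) = (133585 + 152017)/(440108 + (-4 + 260*√500)) = 285602/(440108 + (-4 + 260*(10*√5))) = 285602/(440108 + (-4 + 2600*√5)) = 285602/(440104 + 2600*√5)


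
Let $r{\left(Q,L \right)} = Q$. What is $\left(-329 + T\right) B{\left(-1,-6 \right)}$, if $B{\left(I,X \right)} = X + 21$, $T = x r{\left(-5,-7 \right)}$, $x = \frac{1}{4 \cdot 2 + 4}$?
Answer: $- \frac{19765}{4} \approx -4941.3$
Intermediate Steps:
$x = \frac{1}{12}$ ($x = \frac{1}{8 + 4} = \frac{1}{12} \approx 0.083333$)
$T = - \frac{5}{12}$ ($T = \frac{1}{12} \left(-5\right) = - \frac{5}{12} \approx -0.41667$)
$B{\left(I,X \right)} = 21 + X$
$\left(-329 + T\right) B{\left(-1,-6 \right)} = \left(-329 - \frac{5}{12}\right) \left(21 - 6\right) = \left(- \frac{3953}{12}\right) 15 = - \frac{19765}{4}$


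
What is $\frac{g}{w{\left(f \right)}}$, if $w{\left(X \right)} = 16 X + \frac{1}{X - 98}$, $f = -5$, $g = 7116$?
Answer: $- \frac{244316}{2747} \approx -88.939$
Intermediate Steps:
$w{\left(X \right)} = \frac{1}{-98 + X} + 16 X$ ($w{\left(X \right)} = 16 X + \frac{1}{-98 + X} = \frac{1}{-98 + X} + 16 X$)
$\frac{g}{w{\left(f \right)}} = \frac{7116}{\frac{1}{-98 - 5} \left(1 - -7840 + 16 \left(-5\right)^{2}\right)} = \frac{7116}{\frac{1}{-103} \left(1 + 7840 + 16 \cdot 25\right)} = \frac{7116}{\left(- \frac{1}{103}\right) \left(1 + 7840 + 400\right)} = \frac{7116}{\left(- \frac{1}{103}\right) 8241} = \frac{7116}{- \frac{8241}{103}} = 7116 \left(- \frac{103}{8241}\right) = - \frac{244316}{2747}$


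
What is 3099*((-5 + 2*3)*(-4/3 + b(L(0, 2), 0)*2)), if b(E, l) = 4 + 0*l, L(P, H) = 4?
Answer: 20660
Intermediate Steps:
b(E, l) = 4 (b(E, l) = 4 + 0 = 4)
3099*((-5 + 2*3)*(-4/3 + b(L(0, 2), 0)*2)) = 3099*((-5 + 2*3)*(-4/3 + 4*2)) = 3099*((-5 + 6)*(-4*1/3 + 8)) = 3099*(1*(-4/3 + 8)) = 3099*(1*(20/3)) = 3099*(20/3) = 20660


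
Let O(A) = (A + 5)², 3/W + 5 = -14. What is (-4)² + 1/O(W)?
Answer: 135785/8464 ≈ 16.043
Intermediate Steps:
W = -3/19 (W = 3/(-5 - 14) = 3/(-19) = 3*(-1/19) = -3/19 ≈ -0.15789)
O(A) = (5 + A)²
(-4)² + 1/O(W) = (-4)² + 1/((5 - 3/19)²) = 16 + 1/((92/19)²) = 16 + 1/(8464/361) = 16 + 361/8464 = 135785/8464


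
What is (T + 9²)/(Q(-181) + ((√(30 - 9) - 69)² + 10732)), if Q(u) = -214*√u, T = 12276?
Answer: 12357/(10732 + (-69 + √21)² - 214*I*√181) ≈ 0.8004 + 0.15485*I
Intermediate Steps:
(T + 9²)/(Q(-181) + ((√(30 - 9) - 69)² + 10732)) = (12276 + 9²)/(-214*I*√181 + ((√(30 - 9) - 69)² + 10732)) = (12276 + 81)/(-214*I*√181 + ((√21 - 69)² + 10732)) = 12357/(-214*I*√181 + ((-69 + √21)² + 10732)) = 12357/(-214*I*√181 + (10732 + (-69 + √21)²)) = 12357/(10732 + (-69 + √21)² - 214*I*√181)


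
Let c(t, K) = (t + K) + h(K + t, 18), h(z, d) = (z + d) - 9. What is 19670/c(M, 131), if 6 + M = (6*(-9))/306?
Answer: 334390/4397 ≈ 76.050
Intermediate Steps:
M = -105/17 (M = -6 + (6*(-9))/306 = -6 - 54*1/306 = -6 - 3/17 = -105/17 ≈ -6.1765)
h(z, d) = -9 + d + z (h(z, d) = (d + z) - 9 = -9 + d + z)
c(t, K) = 9 + 2*K + 2*t (c(t, K) = (t + K) + (-9 + 18 + (K + t)) = (K + t) + (9 + K + t) = 9 + 2*K + 2*t)
19670/c(M, 131) = 19670/(9 + 2*131 + 2*(-105/17)) = 19670/(9 + 262 - 210/17) = 19670/(4397/17) = 19670*(17/4397) = 334390/4397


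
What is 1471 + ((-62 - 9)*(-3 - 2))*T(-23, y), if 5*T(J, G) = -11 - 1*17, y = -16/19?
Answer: -517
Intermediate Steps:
y = -16/19 (y = -16*1/19 = -16/19 ≈ -0.84210)
T(J, G) = -28/5 (T(J, G) = (-11 - 1*17)/5 = (-11 - 17)/5 = (⅕)*(-28) = -28/5)
1471 + ((-62 - 9)*(-3 - 2))*T(-23, y) = 1471 + ((-62 - 9)*(-3 - 2))*(-28/5) = 1471 - 71*(-5)*(-28/5) = 1471 + 355*(-28/5) = 1471 - 1988 = -517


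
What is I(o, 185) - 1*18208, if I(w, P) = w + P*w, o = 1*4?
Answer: -17464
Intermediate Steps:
o = 4
I(o, 185) - 1*18208 = 4*(1 + 185) - 1*18208 = 4*186 - 18208 = 744 - 18208 = -17464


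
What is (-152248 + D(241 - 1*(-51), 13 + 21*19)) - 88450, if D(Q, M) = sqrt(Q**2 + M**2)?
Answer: -240698 + 4*sqrt(15938) ≈ -2.4019e+5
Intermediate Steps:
D(Q, M) = sqrt(M**2 + Q**2)
(-152248 + D(241 - 1*(-51), 13 + 21*19)) - 88450 = (-152248 + sqrt((13 + 21*19)**2 + (241 - 1*(-51))**2)) - 88450 = (-152248 + sqrt((13 + 399)**2 + (241 + 51)**2)) - 88450 = (-152248 + sqrt(412**2 + 292**2)) - 88450 = (-152248 + sqrt(169744 + 85264)) - 88450 = (-152248 + sqrt(255008)) - 88450 = (-152248 + 4*sqrt(15938)) - 88450 = -240698 + 4*sqrt(15938)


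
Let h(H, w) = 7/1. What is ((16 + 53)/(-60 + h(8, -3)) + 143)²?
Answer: 56400100/2809 ≈ 20078.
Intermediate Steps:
h(H, w) = 7 (h(H, w) = 7*1 = 7)
((16 + 53)/(-60 + h(8, -3)) + 143)² = ((16 + 53)/(-60 + 7) + 143)² = (69/(-53) + 143)² = (69*(-1/53) + 143)² = (-69/53 + 143)² = (7510/53)² = 56400100/2809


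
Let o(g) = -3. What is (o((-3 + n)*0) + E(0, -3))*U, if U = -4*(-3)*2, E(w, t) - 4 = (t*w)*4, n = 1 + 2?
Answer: 24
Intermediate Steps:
n = 3
E(w, t) = 4 + 4*t*w (E(w, t) = 4 + (t*w)*4 = 4 + 4*t*w)
U = 24 (U = 12*2 = 24)
(o((-3 + n)*0) + E(0, -3))*U = (-3 + (4 + 4*(-3)*0))*24 = (-3 + (4 + 0))*24 = (-3 + 4)*24 = 1*24 = 24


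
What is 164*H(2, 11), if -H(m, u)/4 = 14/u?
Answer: -9184/11 ≈ -834.91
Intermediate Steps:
H(m, u) = -56/u
164*H(2, 11) = 164*(-56/11) = -9184/11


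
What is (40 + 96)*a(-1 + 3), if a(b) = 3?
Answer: 408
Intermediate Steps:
(40 + 96)*a(-1 + 3) = (40 + 96)*3 = 136*3 = 408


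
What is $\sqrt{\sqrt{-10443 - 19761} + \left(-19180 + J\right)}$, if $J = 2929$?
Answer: $\sqrt{-16251 + 6 i \sqrt{839}} \approx 0.6816 + 127.48 i$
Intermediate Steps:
$\sqrt{\sqrt{-10443 - 19761} + \left(-19180 + J\right)} = \sqrt{\sqrt{-10443 - 19761} + \left(-19180 + 2929\right)} = \sqrt{\sqrt{-30204} - 16251} = \sqrt{6 i \sqrt{839} - 16251} = \sqrt{-16251 + 6 i \sqrt{839}}$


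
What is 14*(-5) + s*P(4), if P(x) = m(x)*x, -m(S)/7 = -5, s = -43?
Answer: -6090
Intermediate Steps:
m(S) = 35 (m(S) = -7*(-5) = 35)
P(x) = 35*x
14*(-5) + s*P(4) = 14*(-5) - 1505*4 = -70 - 43*140 = -70 - 6020 = -6090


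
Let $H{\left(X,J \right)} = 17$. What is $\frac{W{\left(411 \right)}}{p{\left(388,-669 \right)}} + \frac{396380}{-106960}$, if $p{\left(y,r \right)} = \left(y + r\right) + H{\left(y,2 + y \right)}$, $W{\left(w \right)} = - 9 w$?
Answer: $\frac{1212503}{117656} \approx 10.305$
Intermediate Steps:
$p{\left(y,r \right)} = 17 + r + y$ ($p{\left(y,r \right)} = \left(y + r\right) + 17 = \left(r + y\right) + 17 = 17 + r + y$)
$\frac{W{\left(411 \right)}}{p{\left(388,-669 \right)}} + \frac{396380}{-106960} = \frac{\left(-9\right) 411}{17 - 669 + 388} + \frac{396380}{-106960} = - \frac{3699}{-264} + 396380 \left(- \frac{1}{106960}\right) = \left(-3699\right) \left(- \frac{1}{264}\right) - \frac{19819}{5348} = \frac{1233}{88} - \frac{19819}{5348} = \frac{1212503}{117656}$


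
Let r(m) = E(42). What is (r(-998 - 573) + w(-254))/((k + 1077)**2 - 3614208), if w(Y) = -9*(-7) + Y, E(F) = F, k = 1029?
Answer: -149/821028 ≈ -0.00018148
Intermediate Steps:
w(Y) = 63 + Y
r(m) = 42
(r(-998 - 573) + w(-254))/((k + 1077)**2 - 3614208) = (42 + (63 - 254))/((1029 + 1077)**2 - 3614208) = (42 - 191)/(2106**2 - 3614208) = -149/(4435236 - 3614208) = -149/821028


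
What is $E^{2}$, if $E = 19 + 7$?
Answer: $676$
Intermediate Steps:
$E = 26$
$E^{2} = 26^{2} = 676$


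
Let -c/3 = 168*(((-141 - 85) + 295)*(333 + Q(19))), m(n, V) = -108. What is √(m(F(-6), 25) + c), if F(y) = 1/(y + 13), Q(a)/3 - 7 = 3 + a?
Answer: 6*I*√405723 ≈ 3821.8*I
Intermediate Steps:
Q(a) = 30 + 3*a (Q(a) = 21 + 3*(3 + a) = 21 + (9 + 3*a) = 30 + 3*a)
F(y) = 1/(13 + y)
c = -14605920 (c = -504*((-141 - 85) + 295)*(333 + (30 + 3*19)) = -504*(-226 + 295)*(333 + (30 + 57)) = -504*69*(333 + 87) = -504*69*420 = -504*28980 = -3*4868640 = -14605920)
√(m(F(-6), 25) + c) = √(-108 - 14605920) = √(-14606028) = 6*I*√405723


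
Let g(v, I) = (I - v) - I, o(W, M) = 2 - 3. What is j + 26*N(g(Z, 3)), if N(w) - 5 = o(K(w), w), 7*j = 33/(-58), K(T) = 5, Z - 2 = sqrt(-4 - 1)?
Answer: 42191/406 ≈ 103.92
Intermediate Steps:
Z = 2 + I*sqrt(5) (Z = 2 + sqrt(-4 - 1) = 2 + sqrt(-5) = 2 + I*sqrt(5) ≈ 2.0 + 2.2361*I)
j = -33/406 (j = (33/(-58))/7 = (33*(-1/58))/7 = (1/7)*(-33/58) = -33/406 ≈ -0.081281)
o(W, M) = -1
g(v, I) = -v
N(w) = 4 (N(w) = 5 - 1 = 4)
j + 26*N(g(Z, 3)) = -33/406 + 26*4 = -33/406 + 104 = 42191/406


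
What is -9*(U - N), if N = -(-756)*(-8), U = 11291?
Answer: -156051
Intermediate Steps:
N = -6048 (N = -42*144 = -6048)
-9*(U - N) = -9*(11291 - 1*(-6048)) = -9*(11291 + 6048) = -9*17339 = -156051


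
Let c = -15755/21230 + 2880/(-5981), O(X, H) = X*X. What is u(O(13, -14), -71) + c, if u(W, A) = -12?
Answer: -335818523/25395326 ≈ -13.224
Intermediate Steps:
O(X, H) = X²
c = -31074611/25395326 (c = -15755*1/21230 + 2880*(-1/5981) = -3151/4246 - 2880/5981 = -31074611/25395326 ≈ -1.2236)
u(O(13, -14), -71) + c = -12 - 31074611/25395326 = -335818523/25395326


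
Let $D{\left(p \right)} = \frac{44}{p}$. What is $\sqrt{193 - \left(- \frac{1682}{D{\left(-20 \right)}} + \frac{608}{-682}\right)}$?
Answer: $\frac{i \sqrt{66356213}}{341} \approx 23.888 i$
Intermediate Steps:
$\sqrt{193 - \left(- \frac{1682}{D{\left(-20 \right)}} + \frac{608}{-682}\right)} = \sqrt{193 - \left(- \frac{1682}{44 \frac{1}{-20}} + \frac{608}{-682}\right)} = \sqrt{193 - \left(- \frac{1682}{44 \left(- \frac{1}{20}\right)} + 608 \left(- \frac{1}{682}\right)\right)} = \sqrt{193 - \left(- \frac{1682}{- \frac{11}{5}} - \frac{304}{341}\right)} = \sqrt{193 - \left(\left(-1682\right) \left(- \frac{5}{11}\right) - \frac{304}{341}\right)} = \sqrt{193 - \left(\frac{8410}{11} - \frac{304}{341}\right)} = \sqrt{193 - \frac{260406}{341}} = \sqrt{- \frac{194593}{341}} = \frac{i \sqrt{66356213}}{341}$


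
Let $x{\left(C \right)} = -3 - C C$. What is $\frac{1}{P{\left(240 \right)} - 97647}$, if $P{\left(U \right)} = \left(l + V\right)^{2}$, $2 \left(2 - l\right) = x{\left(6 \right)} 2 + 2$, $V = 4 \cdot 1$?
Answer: $- \frac{1}{95711} \approx -1.0448 \cdot 10^{-5}$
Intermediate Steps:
$x{\left(C \right)} = -3 - C^{2}$
$V = 4$
$l = 40$ ($l = 2 - \frac{\left(-3 - 6^{2}\right) 2 + 2}{2} = 2 - \frac{\left(-3 - 36\right) 2 + 2}{2} = 2 - \frac{\left(-39\right) 2 + 2}{2} = 2 - \frac{-78 + 2}{2} = 2 - -38 = 2 + 38 = 40$)
$P{\left(U \right)} = 1936$ ($P{\left(U \right)} = \left(40 + 4\right)^{2} = 44^{2} = 1936$)
$\frac{1}{P{\left(240 \right)} - 97647} = \frac{1}{1936 - 97647} = \frac{1}{-95711} = - \frac{1}{95711}$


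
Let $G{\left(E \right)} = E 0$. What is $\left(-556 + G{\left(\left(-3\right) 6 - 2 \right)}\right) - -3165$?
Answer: $2609$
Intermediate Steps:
$G{\left(E \right)} = 0$
$\left(-556 + G{\left(\left(-3\right) 6 - 2 \right)}\right) - -3165 = \left(-556 + 0\right) - -3165 = -556 + 3165 = 2609$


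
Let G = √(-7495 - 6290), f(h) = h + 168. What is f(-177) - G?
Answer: -9 - I*√13785 ≈ -9.0 - 117.41*I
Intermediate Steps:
f(h) = 168 + h
G = I*√13785 (G = √(-13785) = I*√13785 ≈ 117.41*I)
f(-177) - G = (168 - 177) - I*√13785 = -9 - I*√13785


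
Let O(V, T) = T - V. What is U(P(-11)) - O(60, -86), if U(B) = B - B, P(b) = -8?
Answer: 146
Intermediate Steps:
U(B) = 0
U(P(-11)) - O(60, -86) = 0 - (-86 - 1*60) = 0 - (-86 - 60) = 0 - 1*(-146) = 0 + 146 = 146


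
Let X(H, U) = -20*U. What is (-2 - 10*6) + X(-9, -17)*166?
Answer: 56378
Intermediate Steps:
(-2 - 10*6) + X(-9, -17)*166 = (-2 - 10*6) - 20*(-17)*166 = (-2 - 60) + 340*166 = -62 + 56440 = 56378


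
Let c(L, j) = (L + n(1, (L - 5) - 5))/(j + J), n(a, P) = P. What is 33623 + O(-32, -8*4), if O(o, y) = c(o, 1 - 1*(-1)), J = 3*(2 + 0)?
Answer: 134455/4 ≈ 33614.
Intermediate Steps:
J = 6 (J = 3*2 = 6)
c(L, j) = (-10 + 2*L)/(6 + j) (c(L, j) = (L + ((L - 5) - 5))/(j + 6) = (L + ((-5 + L) - 5))/(6 + j) = (L + (-10 + L))/(6 + j) = (-10 + 2*L)/(6 + j))
O(o, y) = -5/4 + o/4 (O(o, y) = 2*(-5 + o)/(6 + (1 - 1*(-1))) = 2*(-5 + o)/(6 + (1 + 1)) = 2*(-5 + o)/(6 + 2) = 2*(-5 + o)/8 = 2*(1/8)*(-5 + o) = -5/4 + o/4)
33623 + O(-32, -8*4) = 33623 + (-5/4 + (1/4)*(-32)) = 33623 + (-5/4 - 8) = 33623 - 37/4 = 134455/4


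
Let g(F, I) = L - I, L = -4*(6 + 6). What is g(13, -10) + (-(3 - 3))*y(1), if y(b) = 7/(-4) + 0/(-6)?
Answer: -38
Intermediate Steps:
L = -48 (L = -4*12 = -48)
g(F, I) = -48 - I
y(b) = -7/4 (y(b) = 7*(-¼) + 0*(-⅙) = -7/4 + 0 = -7/4)
g(13, -10) + (-(3 - 3))*y(1) = (-48 - 1*(-10)) - (3 - 3)*(-7/4) = (-48 + 10) - 1*0*(-7/4) = -38 + 0*(-7/4) = -38 + 0 = -38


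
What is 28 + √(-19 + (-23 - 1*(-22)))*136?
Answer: 28 + 272*I*√5 ≈ 28.0 + 608.21*I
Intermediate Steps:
28 + √(-19 + (-23 - 1*(-22)))*136 = 28 + √(-19 + (-23 + 22))*136 = 28 + √(-19 - 1)*136 = 28 + √(-20)*136 = 28 + (2*I*√5)*136 = 28 + 272*I*√5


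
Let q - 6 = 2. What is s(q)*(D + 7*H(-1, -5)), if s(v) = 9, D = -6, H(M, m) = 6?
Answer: 324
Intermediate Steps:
q = 8 (q = 6 + 2 = 8)
s(q)*(D + 7*H(-1, -5)) = 9*(-6 + 7*6) = 9*(-6 + 42) = 9*36 = 324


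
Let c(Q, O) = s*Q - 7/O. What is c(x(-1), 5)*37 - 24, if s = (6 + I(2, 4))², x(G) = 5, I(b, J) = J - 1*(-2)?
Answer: 132821/5 ≈ 26564.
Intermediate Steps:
I(b, J) = 2 + J (I(b, J) = J + 2 = 2 + J)
s = 144 (s = (6 + (2 + 4))² = (6 + 6)² = 12² = 144)
c(Q, O) = -7/O + 144*Q (c(Q, O) = 144*Q - 7/O = -7/O + 144*Q)
c(x(-1), 5)*37 - 24 = (-7/5 + 144*5)*37 - 24 = (-7*⅕ + 720)*37 - 24 = (-7/5 + 720)*37 - 24 = (3593/5)*37 - 24 = 132941/5 - 24 = 132821/5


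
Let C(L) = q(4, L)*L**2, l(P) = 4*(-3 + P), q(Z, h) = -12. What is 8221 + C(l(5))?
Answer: 7453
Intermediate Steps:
l(P) = -12 + 4*P
C(L) = -12*L**2
8221 + C(l(5)) = 8221 - 12*(-12 + 4*5)**2 = 8221 - 12*(-12 + 20)**2 = 8221 - 12*8**2 = 8221 - 12*64 = 8221 - 768 = 7453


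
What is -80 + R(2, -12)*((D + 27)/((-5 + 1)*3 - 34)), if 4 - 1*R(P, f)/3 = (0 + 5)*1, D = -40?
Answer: -3719/46 ≈ -80.848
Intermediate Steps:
R(P, f) = -3 (R(P, f) = 12 - 3*(0 + 5) = 12 - 15 = -3)
-80 + R(2, -12)*((D + 27)/((-5 + 1)*3 - 34)) = -80 - 3*(-40 + 27)/((-5 + 1)*3 - 34) = -80 - (-39)/(-4*3 - 34) = -80 - (-39)/(-12 - 34) = -80 - (-39)/(-46) = -80 - (-39)*(-1)/46 = -80 - 3*13/46 = -80 - 39/46 = -3719/46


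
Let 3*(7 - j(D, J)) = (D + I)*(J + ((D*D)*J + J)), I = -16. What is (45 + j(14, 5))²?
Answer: 506944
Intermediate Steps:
j(D, J) = 7 - (-16 + D)*(2*J + J*D²)/3 (j(D, J) = 7 - (D - 16)*(J + ((D*D)*J + J))/3 = 7 - (-16 + D)*(J + (D²*J + J))/3 = 7 - (-16 + D)*(J + (J*D² + J))/3 = 7 - (-16 + D)*(J + (J + J*D²))/3 = 7 - (-16 + D)*(2*J + J*D²)/3)
(45 + j(14, 5))² = (45 + (7 + (32/3)*5 - ⅔*14*5 - ⅓*5*14³ + (16/3)*5*14²))² = (45 + (7 + 160/3 - 140/3 - ⅓*5*2744 + (16/3)*5*196))² = (45 + (7 + 160/3 - 140/3 - 13720/3 + 15680/3))² = (45 + 667)² = 712² = 506944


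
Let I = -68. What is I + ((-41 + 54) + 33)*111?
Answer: 5038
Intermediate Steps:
I + ((-41 + 54) + 33)*111 = -68 + ((-41 + 54) + 33)*111 = -68 + (13 + 33)*111 = -68 + 46*111 = -68 + 5106 = 5038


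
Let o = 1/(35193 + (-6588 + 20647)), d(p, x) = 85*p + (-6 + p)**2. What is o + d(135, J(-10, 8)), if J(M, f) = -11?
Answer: 1384769233/49252 ≈ 28116.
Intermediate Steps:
d(p, x) = (-6 + p)**2 + 85*p
o = 1/49252 (o = 1/(35193 + 14059) = 1/49252 ≈ 2.0304e-5)
o + d(135, J(-10, 8)) = 1/49252 + ((-6 + 135)**2 + 85*135) = 1/49252 + (129**2 + 11475) = 1/49252 + (16641 + 11475) = 1/49252 + 28116 = 1384769233/49252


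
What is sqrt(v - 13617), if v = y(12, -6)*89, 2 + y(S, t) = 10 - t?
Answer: I*sqrt(12371) ≈ 111.22*I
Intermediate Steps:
y(S, t) = 8 - t (y(S, t) = -2 + (10 - t) = 8 - t)
v = 1246 (v = (8 - 1*(-6))*89 = (8 + 6)*89 = 14*89 = 1246)
sqrt(v - 13617) = sqrt(1246 - 13617) = sqrt(-12371) = I*sqrt(12371)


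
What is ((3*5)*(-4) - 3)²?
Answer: 3969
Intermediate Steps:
((3*5)*(-4) - 3)² = (15*(-4) - 3)² = (-60 - 3)² = (-63)² = 3969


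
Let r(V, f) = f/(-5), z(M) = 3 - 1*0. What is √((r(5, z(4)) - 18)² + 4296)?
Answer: √116049/5 ≈ 68.132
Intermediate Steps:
z(M) = 3 (z(M) = 3 + 0 = 3)
r(V, f) = -f/5 (r(V, f) = f*(-⅕) = -f/5)
√((r(5, z(4)) - 18)² + 4296) = √((-⅕*3 - 18)² + 4296) = √((-⅗ - 18)² + 4296) = √((-93/5)² + 4296) = √(8649/25 + 4296) = √(116049/25) = √116049/5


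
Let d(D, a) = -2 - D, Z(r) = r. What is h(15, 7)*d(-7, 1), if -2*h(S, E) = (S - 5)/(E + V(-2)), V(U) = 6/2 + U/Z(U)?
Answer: -25/11 ≈ -2.2727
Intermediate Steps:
V(U) = 4 (V(U) = 6/2 + U/U = 6*(½) + 1 = 3 + 1 = 4)
h(S, E) = -(-5 + S)/(2*(4 + E)) (h(S, E) = -(S - 5)/(2*(E + 4)) = -(-5 + S)/(2*(4 + E)))
h(15, 7)*d(-7, 1) = ((5 - 1*15)/(2*(4 + 7)))*(-2 - 1*(-7)) = ((½)*(5 - 15)/11)*(-2 + 7) = ((½)*(1/11)*(-10))*5 = -5/11*5 = -25/11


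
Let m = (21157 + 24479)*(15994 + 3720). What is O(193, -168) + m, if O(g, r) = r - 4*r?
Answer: 899668608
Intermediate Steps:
O(g, r) = -3*r
m = 899668104 (m = 45636*19714 = 899668104)
O(193, -168) + m = -3*(-168) + 899668104 = 504 + 899668104 = 899668608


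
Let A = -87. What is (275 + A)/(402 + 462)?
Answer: 47/216 ≈ 0.21759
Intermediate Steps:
(275 + A)/(402 + 462) = (275 - 87)/(402 + 462) = 188/864 = 188*(1/864) = 47/216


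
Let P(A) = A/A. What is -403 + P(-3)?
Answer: -402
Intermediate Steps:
P(A) = 1
-403 + P(-3) = -403 + 1 = -402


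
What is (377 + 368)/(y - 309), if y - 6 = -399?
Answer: -745/702 ≈ -1.0613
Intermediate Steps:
y = -393 (y = 6 - 399 = -393)
(377 + 368)/(y - 309) = (377 + 368)/(-393 - 309) = 745/(-702) = 745*(-1/702) = -745/702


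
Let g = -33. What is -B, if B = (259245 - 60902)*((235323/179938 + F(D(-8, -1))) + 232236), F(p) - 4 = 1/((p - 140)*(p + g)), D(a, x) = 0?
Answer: -1740598201217176687/37786980 ≈ -4.6063e+10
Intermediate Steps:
F(p) = 4 + 1/((-140 + p)*(-33 + p)) (F(p) = 4 + 1/((p - 140)*(p - 33)) = 4 + 1/((-140 + p)*(-33 + p)))
B = 1740598201217176687/37786980 (B = (259245 - 60902)*((235323/179938 + (18481 - 692*0 + 4*0²)/(4620 + 0² - 173*0)) + 232236) = 198343*((235323*(1/179938) + (18481 + 0 + 4*0)/(4620 + 0 + 0)) + 232236) = 198343*((21393/16358 + (18481 + 0 + 0)/4620) + 232236) = 198343*((21393/16358 + (1/4620)*18481) + 232236) = 198343*((21393/16358 + 18481/4620) + 232236) = 198343*(200573929/37786980 + 232236) = 198343*(8775697661209/37786980) = 1740598201217176687/37786980 ≈ 4.6063e+10)
-B = -1*1740598201217176687/37786980 = -1740598201217176687/37786980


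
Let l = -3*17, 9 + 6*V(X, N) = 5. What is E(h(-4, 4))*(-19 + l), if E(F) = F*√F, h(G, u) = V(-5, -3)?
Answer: 140*I*√6/9 ≈ 38.103*I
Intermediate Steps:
V(X, N) = -⅔ (V(X, N) = -3/2 + (⅙)*5 = -3/2 + ⅚ = -⅔)
h(G, u) = -⅔
E(F) = F^(3/2)
l = -51
E(h(-4, 4))*(-19 + l) = (-⅔)^(3/2)*(-19 - 51) = -2*I*√6/9*(-70) = 140*I*√6/9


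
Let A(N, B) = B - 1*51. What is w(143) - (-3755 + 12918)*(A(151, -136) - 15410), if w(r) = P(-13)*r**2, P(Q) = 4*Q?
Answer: 141851963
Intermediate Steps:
A(N, B) = -51 + B (A(N, B) = B - 51 = -51 + B)
w(r) = -52*r**2 (w(r) = (4*(-13))*r**2 = -52*r**2)
w(143) - (-3755 + 12918)*(A(151, -136) - 15410) = -52*143**2 - (-3755 + 12918)*((-51 - 136) - 15410) = -52*20449 - 9163*(-187 - 15410) = -1063348 - 9163*(-15597) = -1063348 - 1*(-142915311) = -1063348 + 142915311 = 141851963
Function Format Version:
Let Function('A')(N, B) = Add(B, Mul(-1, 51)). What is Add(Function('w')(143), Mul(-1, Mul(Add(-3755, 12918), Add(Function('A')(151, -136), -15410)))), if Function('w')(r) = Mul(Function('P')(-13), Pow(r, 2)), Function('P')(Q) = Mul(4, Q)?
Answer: 141851963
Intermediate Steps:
Function('A')(N, B) = Add(-51, B) (Function('A')(N, B) = Add(B, -51) = Add(-51, B))
Function('w')(r) = Mul(-52, Pow(r, 2)) (Function('w')(r) = Mul(Mul(4, -13), Pow(r, 2)) = Mul(-52, Pow(r, 2)))
Add(Function('w')(143), Mul(-1, Mul(Add(-3755, 12918), Add(Function('A')(151, -136), -15410)))) = Add(Mul(-52, Pow(143, 2)), Mul(-1, Mul(Add(-3755, 12918), Add(Add(-51, -136), -15410)))) = Add(Mul(-52, 20449), Mul(-1, Mul(9163, Add(-187, -15410)))) = Add(-1063348, Mul(-1, Mul(9163, -15597))) = Add(-1063348, Mul(-1, -142915311)) = Add(-1063348, 142915311) = 141851963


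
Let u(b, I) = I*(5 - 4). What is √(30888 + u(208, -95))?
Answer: √30793 ≈ 175.48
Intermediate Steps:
u(b, I) = I (u(b, I) = I*1 = I)
√(30888 + u(208, -95)) = √(30888 - 95) = √30793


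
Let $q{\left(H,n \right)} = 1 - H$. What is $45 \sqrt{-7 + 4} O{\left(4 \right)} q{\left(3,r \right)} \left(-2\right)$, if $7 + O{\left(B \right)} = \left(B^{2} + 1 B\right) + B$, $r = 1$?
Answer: $3060 i \sqrt{3} \approx 5300.1 i$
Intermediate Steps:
$O{\left(B \right)} = -7 + B^{2} + 2 B$ ($O{\left(B \right)} = -7 + \left(\left(B^{2} + 1 B\right) + B\right) = -7 + \left(\left(B^{2} + B\right) + B\right) = -7 + \left(\left(B + B^{2}\right) + B\right) = -7 + \left(B^{2} + 2 B\right) = -7 + B^{2} + 2 B$)
$45 \sqrt{-7 + 4} O{\left(4 \right)} q{\left(3,r \right)} \left(-2\right) = 45 \sqrt{-7 + 4} \left(-7 + 4^{2} + 2 \cdot 4\right) \left(1 - 3\right) \left(-2\right) = 45 \sqrt{-3} \left(-7 + 16 + 8\right) \left(1 - 3\right) \left(-2\right) = 45 i \sqrt{3} \cdot 17 \left(-2\right) \left(-2\right) = 45 i \sqrt{3} \left(\left(-34\right) \left(-2\right)\right) = 45 i \sqrt{3} \cdot 68 = 3060 i \sqrt{3}$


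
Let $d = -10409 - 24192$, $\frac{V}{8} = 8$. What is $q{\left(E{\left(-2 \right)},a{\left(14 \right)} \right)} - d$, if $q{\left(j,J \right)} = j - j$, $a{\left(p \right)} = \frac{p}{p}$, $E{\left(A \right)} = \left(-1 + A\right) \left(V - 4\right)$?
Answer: $34601$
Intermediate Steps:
$V = 64$ ($V = 8 \cdot 8 = 64$)
$E{\left(A \right)} = -60 + 60 A$ ($E{\left(A \right)} = \left(-1 + A\right) \left(64 - 4\right) = \left(-1 + A\right) 60 = -60 + 60 A$)
$a{\left(p \right)} = 1$
$d = -34601$
$q{\left(j,J \right)} = 0$
$q{\left(E{\left(-2 \right)},a{\left(14 \right)} \right)} - d = 0 - -34601 = 0 + 34601 = 34601$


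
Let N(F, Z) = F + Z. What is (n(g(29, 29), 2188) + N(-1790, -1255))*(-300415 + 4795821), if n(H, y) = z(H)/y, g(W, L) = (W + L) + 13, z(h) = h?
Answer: -14975071742467/1094 ≈ -1.3688e+10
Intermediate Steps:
g(W, L) = 13 + L + W (g(W, L) = (L + W) + 13 = 13 + L + W)
n(H, y) = H/y
(n(g(29, 29), 2188) + N(-1790, -1255))*(-300415 + 4795821) = ((13 + 29 + 29)/2188 + (-1790 - 1255))*(-300415 + 4795821) = (71*(1/2188) - 3045)*4495406 = (71/2188 - 3045)*4495406 = -6662389/2188*4495406 = -14975071742467/1094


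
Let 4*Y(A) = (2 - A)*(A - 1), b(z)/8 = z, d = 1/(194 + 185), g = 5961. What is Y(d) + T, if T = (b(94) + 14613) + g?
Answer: 6126432859/287282 ≈ 21326.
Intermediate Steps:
d = 1/379 ≈ 0.0026385
b(z) = 8*z
Y(A) = (-1 + A)*(2 - A)/4 (Y(A) = ((2 - A)*(A - 1))/4 = ((2 - A)*(-1 + A))/4 = ((-1 + A)*(2 - A))/4 = (-1 + A)*(2 - A)/4)
T = 21326 (T = (8*94 + 14613) + 5961 = (752 + 14613) + 5961 = 15365 + 5961 = 21326)
Y(d) + T = (-½ - (1/379)²/4 + (¾)*(1/379)) + 21326 = (-½ - ¼*1/143641 + 3/1516) + 21326 = (-½ - 1/574564 + 3/1516) + 21326 = -143073/287282 + 21326 = 6126432859/287282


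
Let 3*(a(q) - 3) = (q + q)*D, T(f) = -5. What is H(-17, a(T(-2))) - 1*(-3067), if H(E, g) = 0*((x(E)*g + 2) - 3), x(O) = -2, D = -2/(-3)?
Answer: 3067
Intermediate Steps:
D = ⅔ (D = -2*(-⅓) = ⅔ ≈ 0.66667)
a(q) = 3 + 4*q/9 (a(q) = 3 + ((q + q)*(⅔))/3 = 3 + ((2*q)*(⅔))/3 = 3 + (4*q/3)/3 = 3 + 4*q/9)
H(E, g) = 0 (H(E, g) = 0*((-2*g + 2) - 3) = 0*((2 - 2*g) - 3) = 0*(-1 - 2*g) = 0)
H(-17, a(T(-2))) - 1*(-3067) = 0 - 1*(-3067) = 0 + 3067 = 3067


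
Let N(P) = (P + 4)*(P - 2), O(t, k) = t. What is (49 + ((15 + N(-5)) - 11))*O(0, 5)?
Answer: 0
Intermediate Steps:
N(P) = (-2 + P)*(4 + P) (N(P) = (4 + P)*(-2 + P) = (-2 + P)*(4 + P))
(49 + ((15 + N(-5)) - 11))*O(0, 5) = (49 + ((15 + (-8 + (-5)² + 2*(-5))) - 11))*0 = (49 + ((15 + (-8 + 25 - 10)) - 11))*0 = (49 + ((15 + 7) - 11))*0 = (49 + (22 - 11))*0 = (49 + 11)*0 = 60*0 = 0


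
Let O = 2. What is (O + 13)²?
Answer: 225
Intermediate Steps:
(O + 13)² = (2 + 13)² = 15² = 225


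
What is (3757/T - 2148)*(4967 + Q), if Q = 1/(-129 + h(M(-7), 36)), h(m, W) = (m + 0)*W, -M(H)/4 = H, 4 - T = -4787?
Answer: -44914338102134/4211289 ≈ -1.0665e+7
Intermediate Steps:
T = 4791 (T = 4 - 1*(-4787) = 4 + 4787 = 4791)
M(H) = -4*H
h(m, W) = W*m (h(m, W) = m*W = W*m)
Q = 1/879 (Q = 1/(-129 + 36*(-4*(-7))) = 1/(-129 + 36*28) = 1/(-129 + 1008) = 1/879 ≈ 0.0011377)
(3757/T - 2148)*(4967 + Q) = (3757/4791 - 2148)*(4967 + 1/879) = (3757*(1/4791) - 2148)*(4365994/879) = (3757/4791 - 2148)*(4365994/879) = -10287311/4791*4365994/879 = -44914338102134/4211289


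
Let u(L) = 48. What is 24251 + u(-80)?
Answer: 24299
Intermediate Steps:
24251 + u(-80) = 24251 + 48 = 24299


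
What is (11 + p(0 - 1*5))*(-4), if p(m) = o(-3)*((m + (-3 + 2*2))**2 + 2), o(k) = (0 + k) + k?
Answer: 388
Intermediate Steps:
o(k) = 2*k (o(k) = k + k = 2*k)
p(m) = -12 - 6*(1 + m)**2 (p(m) = (2*(-3))*((m + (-3 + 2*2))**2 + 2) = -6*((m + (-3 + 4))**2 + 2) = -6*((m + 1)**2 + 2) = -6*((1 + m)**2 + 2) = -6*(2 + (1 + m)**2) = -12 - 6*(1 + m)**2)
(11 + p(0 - 1*5))*(-4) = (11 + (-12 - 6*(1 + (0 - 1*5))**2))*(-4) = (11 + (-12 - 6*(1 + (0 - 5))**2))*(-4) = (11 + (-12 - 6*(1 - 5)**2))*(-4) = (11 + (-12 - 6*(-4)**2))*(-4) = (11 + (-12 - 6*16))*(-4) = (11 + (-12 - 96))*(-4) = (11 - 108)*(-4) = -97*(-4) = 388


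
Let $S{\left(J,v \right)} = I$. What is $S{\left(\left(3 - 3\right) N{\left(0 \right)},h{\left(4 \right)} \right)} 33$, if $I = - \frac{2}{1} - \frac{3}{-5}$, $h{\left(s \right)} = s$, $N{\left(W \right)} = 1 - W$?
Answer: $- \frac{231}{5} \approx -46.2$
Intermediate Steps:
$I = - \frac{7}{5}$ ($I = \left(-2\right) 1 - - \frac{3}{5} = -2 + \frac{3}{5} = - \frac{7}{5} \approx -1.4$)
$S{\left(J,v \right)} = - \frac{7}{5}$
$S{\left(\left(3 - 3\right) N{\left(0 \right)},h{\left(4 \right)} \right)} 33 = \left(- \frac{7}{5}\right) 33 = - \frac{231}{5}$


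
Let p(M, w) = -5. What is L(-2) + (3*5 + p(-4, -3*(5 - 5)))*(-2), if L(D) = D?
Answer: -22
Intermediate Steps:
L(-2) + (3*5 + p(-4, -3*(5 - 5)))*(-2) = -2 + (3*5 - 5)*(-2) = -2 + (15 - 5)*(-2) = -2 + 10*(-2) = -2 - 20 = -22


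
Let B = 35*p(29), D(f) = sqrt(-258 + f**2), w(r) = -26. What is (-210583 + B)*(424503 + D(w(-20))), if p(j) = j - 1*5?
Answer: -89036532729 - 209743*sqrt(418) ≈ -8.9041e+10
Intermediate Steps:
p(j) = -5 + j (p(j) = j - 5 = -5 + j)
B = 840 (B = 35*(-5 + 29) = 35*24 = 840)
(-210583 + B)*(424503 + D(w(-20))) = (-210583 + 840)*(424503 + sqrt(-258 + (-26)**2)) = -209743*(424503 + sqrt(-258 + 676)) = -209743*(424503 + sqrt(418)) = -89036532729 - 209743*sqrt(418)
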